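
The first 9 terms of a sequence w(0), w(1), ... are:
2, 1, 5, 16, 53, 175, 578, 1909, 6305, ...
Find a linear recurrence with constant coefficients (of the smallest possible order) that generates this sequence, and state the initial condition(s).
Look for the lowest-order linear relation among consecutive terms.
Observation: w(n) - 3·w(n-1) - (1)·w(n-2) = 0 holds for the shown terms, and no order-1 relation w(n) = α·w(n-1) + β fits.
Check at n=3: 3·5 + (1)·1 = 16. ✓

w(n) = 3w(n-1) + w(n-2), w(0) = 2, w(1) = 1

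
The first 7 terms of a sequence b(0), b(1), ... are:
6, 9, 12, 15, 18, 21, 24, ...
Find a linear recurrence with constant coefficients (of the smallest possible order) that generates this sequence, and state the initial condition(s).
Look for the lowest-order linear relation among consecutive terms.
Observation: consecutive differences are constant (= 3).
Check at n=2: 1·9 + 3 = 12. ✓

b(n) = b(n-1) + 3, b(0) = 6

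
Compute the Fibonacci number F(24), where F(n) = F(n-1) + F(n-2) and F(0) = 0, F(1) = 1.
Computing the sequence terms:
0, 1, 1, 2, 3, 5, 8, 13, 21, 34, 55, 89, 144, 233, 377, 610, 987, 1597, 2584, 4181, 6765, 10946, 17711, 28657, 46368

46368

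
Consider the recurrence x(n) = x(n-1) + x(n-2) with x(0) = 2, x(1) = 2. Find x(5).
Computing the sequence terms:
2, 2, 4, 6, 10, 16

16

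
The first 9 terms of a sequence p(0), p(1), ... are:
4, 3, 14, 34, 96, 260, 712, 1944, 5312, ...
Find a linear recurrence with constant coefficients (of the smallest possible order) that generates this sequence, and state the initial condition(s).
Look for the lowest-order linear relation among consecutive terms.
Observation: p(n) - 2·p(n-1) - (2)·p(n-2) = 0 holds for the shown terms, and no order-1 relation p(n) = α·p(n-1) + β fits.
Check at n=3: 2·14 + (2)·3 = 34. ✓

p(n) = 2p(n-1) + 2p(n-2), p(0) = 4, p(1) = 3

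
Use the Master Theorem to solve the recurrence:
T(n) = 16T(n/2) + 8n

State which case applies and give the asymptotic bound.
Master Theorem template: T(n) = a·T(n/b) + f(n).
Here: a=16, b=2, f(n)=8n
Compute log_b(a) = log_2(16) = 4.
f(n) = 8n = O(n^(4-ε)) with ε = 3. Case 1: T(n) = Θ(n^log_b(a)) = Θ(n^4).

Case 1: T(n) = Θ(n^4)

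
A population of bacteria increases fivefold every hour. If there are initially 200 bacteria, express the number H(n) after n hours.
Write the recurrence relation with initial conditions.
Each hour multiplies the count by 5, so the count after n hours depends only on the count after n-1 hours: H(n) = 5 × H(n-1). The starting count gives H(0) = 200.
Unrolling n times gives the closed form H(n) = 200 × 5ⁿ.

H(n) = 5 × H(n-1), H(0) = 200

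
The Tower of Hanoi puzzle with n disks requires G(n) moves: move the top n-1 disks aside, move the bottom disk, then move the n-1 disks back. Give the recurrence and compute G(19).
Moving n disks = move the top n-1 disks aside (G(n-1) moves) + move the largest disk (1 move) + move the n-1 disks back on top (G(n-1) moves), so G(n) = 2G(n-1) + 1, with G(1) = 1 (a single disk takes one move).
First terms: 1, 3, 7, 15, 31, 63, … — each is one less than a power of 2. Indeed G(n) + 1 = 2(G(n-1) + 1) with G(1) + 1 = 2, so G(n) + 1 = 2ⁿ and G(n) = 2ⁿ - 1.
Hence G(19) = 2^19 - 1 = 524288 - 1 = 524287.

G(n) = 2G(n-1) + 1, G(1) = 1; G(19) = 524287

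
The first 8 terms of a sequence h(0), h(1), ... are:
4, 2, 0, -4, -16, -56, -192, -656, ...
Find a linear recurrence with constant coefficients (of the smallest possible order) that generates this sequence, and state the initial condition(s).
Look for the lowest-order linear relation among consecutive terms.
Observation: h(n) - 4·h(n-1) - (-2)·h(n-2) = 0 holds for the shown terms, and no order-1 relation h(n) = α·h(n-1) + β fits.
Check at n=3: 4·0 + (-2)·2 = -4. ✓

h(n) = 4h(n-1) - 2h(n-2), h(0) = 4, h(1) = 2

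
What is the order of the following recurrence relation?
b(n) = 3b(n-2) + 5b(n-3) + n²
The order is the largest lag k for which b(n-k) appears. Here the deepest term is b(n-3) (the n² term is non-homogeneous and does not affect the order), so the order is 3.

Order 3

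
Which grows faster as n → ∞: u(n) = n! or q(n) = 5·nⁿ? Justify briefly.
Comparing growth rates:
Growth-rate hierarchy: log n ≺ any polynomial ≺ any exponential cⁿ (c>1) ≺ n! ≺ nⁿ.
super-exponential nⁿ dominates factorial asymptotically.

q(n) grows faster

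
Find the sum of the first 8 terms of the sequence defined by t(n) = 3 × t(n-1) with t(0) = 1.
Computing the sequence terms: 1, 3, 9, 27, 81, 243, 729, 2187
Adding these values together:

3280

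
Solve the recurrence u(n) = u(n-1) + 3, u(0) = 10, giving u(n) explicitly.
Recurrence: u(n) = u(n-1) + 3, initial: u(0) = 10.
Each step adds 3, so u(n) = u(0) + 3n = 3n + 10.

u(n) = 3n + 10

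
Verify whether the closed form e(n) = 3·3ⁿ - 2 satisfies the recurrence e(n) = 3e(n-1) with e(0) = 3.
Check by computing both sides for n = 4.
From the recurrence with e(0) = 3:
  e(0) = 3, e(1) = 9, e(2) = 27, e(3) = 81, e(4) = 243
  so the recurrence gives e(4) = 243.
From the proposed closed form e(n) = 3·3ⁿ - 2:
  e(4) = 241.
The recurrence gives 243 but the closed form gives 241, so the closed form does not satisfy the recurrence.

No, the closed form is incorrect.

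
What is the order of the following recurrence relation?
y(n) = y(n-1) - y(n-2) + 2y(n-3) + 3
The order is the largest lag k for which y(n-k) appears. Here the deepest term is y(n-3) (the 3 term is non-homogeneous and does not affect the order), so the order is 3.

Order 3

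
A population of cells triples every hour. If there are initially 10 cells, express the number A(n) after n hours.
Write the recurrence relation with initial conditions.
Each hour multiplies the count by 3, so the count after n hours depends only on the count after n-1 hours: A(n) = 3 × A(n-1). The starting count gives A(0) = 10.
Unrolling n times gives the closed form A(n) = 10 × 3ⁿ.

A(n) = 3 × A(n-1), A(0) = 10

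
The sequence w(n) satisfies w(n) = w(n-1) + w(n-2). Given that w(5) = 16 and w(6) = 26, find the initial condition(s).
Work backwards using w(k) = w(k+2) - w(k+1):
w(4) = w(6) - w(5) = 26 - 16 = 10
w(3) = w(5) - w(4) = 16 - 10 = 6
w(2) = w(4) - w(3) = 10 - 6 = 4
w(1) = w(3) - w(2) = 6 - 4 = 2
w(0) = w(2) - w(1) = 4 - 2 = 2

w(0) = 2, w(1) = 2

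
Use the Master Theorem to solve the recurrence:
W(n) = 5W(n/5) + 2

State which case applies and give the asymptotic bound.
Master Theorem template: W(n) = a·W(n/b) + f(n).
Here: a=5, b=5, f(n)=2
Compute log_b(a) = log_5(5) = 1.
f(n) = 2 = O(n^(1-ε)) with ε = 1. Case 1: W(n) = Θ(n^log_b(a)) = Θ(n).

Case 1: W(n) = Θ(n)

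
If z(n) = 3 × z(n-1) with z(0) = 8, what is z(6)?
Computing step by step:
z(0) = 8
z(1) = 3 × 8 = 24
z(2) = 3 × 24 = 72
z(3) = 3 × 72 = 216
z(4) = 3 × 216 = 648
z(5) = 3 × 648 = 1944
z(6) = 3 × 1944 = 5832

5832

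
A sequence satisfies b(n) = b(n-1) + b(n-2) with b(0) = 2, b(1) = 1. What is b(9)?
Computing the sequence terms:
2, 1, 3, 4, 7, 11, 18, 29, 47, 76

76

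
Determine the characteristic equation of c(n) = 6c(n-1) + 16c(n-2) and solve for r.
Substitute c(n) = rⁿ and divide through by rⁿ⁻²: r² - 6r - 16 = 0
Factor: (r + 2)(r - 8) = 0, so r = -2, 8.
General solution: c(n) = A·(-2)ⁿ + B·8ⁿ

Characteristic: r² - 6r - 16 = 0, Roots: r = -2, 8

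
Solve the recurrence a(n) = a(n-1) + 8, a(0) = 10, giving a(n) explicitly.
Recurrence: a(n) = a(n-1) + 8, initial: a(0) = 10.
Each step adds 8, so a(n) = a(0) + 8n = 8n + 10.

a(n) = 8n + 10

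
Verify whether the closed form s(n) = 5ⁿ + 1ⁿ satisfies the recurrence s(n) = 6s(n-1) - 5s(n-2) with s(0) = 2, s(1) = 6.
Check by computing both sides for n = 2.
From the recurrence with s(0) = 2, s(1) = 6:
  s(0) = 2, s(1) = 6, s(2) = 26
  so the recurrence gives s(2) = 26.
From the proposed closed form s(n) = 5ⁿ + 1ⁿ:
  s(2) = 26.
Both sides give 26 at n = 2, and the initial condition(s) match, so the closed form is consistent.

Yes, the closed form is correct.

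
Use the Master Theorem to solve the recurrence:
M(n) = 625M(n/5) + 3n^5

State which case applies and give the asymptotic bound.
Master Theorem template: M(n) = a·M(n/b) + f(n).
Here: a=625, b=5, f(n)=3n^5
Compute log_b(a) = log_5(625) = 4.
f(n) = 3n^5 = Ω(n^(4+ε)) with ε = 1, and the regularity condition holds (a·f(n/b) = (a/b^5)·f(n) with a/b^5 = 5^-1 < 1). Case 3: M(n) = Θ(f(n)) = Θ(n^5).

Case 3: M(n) = Θ(n^5)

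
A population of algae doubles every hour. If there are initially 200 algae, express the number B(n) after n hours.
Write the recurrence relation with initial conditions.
Each hour multiplies the count by 2, so the count after n hours depends only on the count after n-1 hours: B(n) = 2 × B(n-1). The starting count gives B(0) = 200.
Unrolling n times gives the closed form B(n) = 200 × 2ⁿ.

B(n) = 2 × B(n-1), B(0) = 200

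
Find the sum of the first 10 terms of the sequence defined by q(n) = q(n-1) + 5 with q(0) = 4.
Computing the sequence terms: 4, 9, 14, 19, 24, 29, 34, 39, 44, 49
Adding these values together:

265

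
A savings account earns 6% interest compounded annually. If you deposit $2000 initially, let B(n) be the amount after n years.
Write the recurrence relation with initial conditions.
Each year the balance grows by 6%, i.e. is multiplied by 1 + 6/100 = 1.06, so B(n) = 1.06 × B(n-1). The initial deposit gives B(0) = 2000.
Unrolling gives the closed form B(n) = 2000 × (1.06)ⁿ.

B(n) = 1.06 × B(n-1), B(0) = 2000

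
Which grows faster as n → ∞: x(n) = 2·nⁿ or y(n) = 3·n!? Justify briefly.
Comparing growth rates:
Growth-rate hierarchy: log n ≺ any polynomial ≺ any exponential cⁿ (c>1) ≺ n! ≺ nⁿ.
super-exponential nⁿ dominates factorial asymptotically.

x(n) grows faster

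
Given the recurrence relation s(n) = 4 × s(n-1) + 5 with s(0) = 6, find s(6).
Computing step by step:
s(0) = 6
s(1) = 4 × 6 + 5 = 29
s(2) = 4 × 29 + 5 = 121
s(3) = 4 × 121 + 5 = 489
s(4) = 4 × 489 + 5 = 1961
s(5) = 4 × 1961 + 5 = 7849
s(6) = 4 × 7849 + 5 = 31401

31401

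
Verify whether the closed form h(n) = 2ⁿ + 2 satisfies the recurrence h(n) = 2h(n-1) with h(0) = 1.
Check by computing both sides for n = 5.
From the recurrence with h(0) = 1:
  h(0) = 1, h(1) = 2, h(2) = 4, h(3) = 8, h(4) = 16, h(5) = 32
  so the recurrence gives h(5) = 32.
From the proposed closed form h(n) = 2ⁿ + 2:
  h(5) = 34.
The recurrence gives 32 but the closed form gives 34, so the closed form does not satisfy the recurrence.

No, the closed form is incorrect.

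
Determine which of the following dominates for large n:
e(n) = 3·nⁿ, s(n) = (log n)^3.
Comparing growth rates:
Growth-rate hierarchy: log n ≺ any polynomial ≺ any exponential cⁿ (c>1) ≺ n! ≺ nⁿ.
super-exponential nⁿ dominates polylogarithmic (log n)^3 asymptotically.

e(n) grows faster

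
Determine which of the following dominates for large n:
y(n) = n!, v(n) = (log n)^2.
Comparing growth rates:
Growth-rate hierarchy: log n ≺ any polynomial ≺ any exponential cⁿ (c>1) ≺ n! ≺ nⁿ.
factorial dominates polylogarithmic (log n)^2 asymptotically.

y(n) grows faster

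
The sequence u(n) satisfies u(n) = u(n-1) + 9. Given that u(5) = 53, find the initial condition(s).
u(5) = u(0) + 5·9, so u(0) = 53 - 45 = 8.

u(0) = 8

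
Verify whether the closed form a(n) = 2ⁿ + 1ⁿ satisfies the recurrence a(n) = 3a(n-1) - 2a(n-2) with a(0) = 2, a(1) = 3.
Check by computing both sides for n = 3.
From the recurrence with a(0) = 2, a(1) = 3:
  a(0) = 2, a(1) = 3, a(2) = 5, a(3) = 9
  so the recurrence gives a(3) = 9.
From the proposed closed form a(n) = 2ⁿ + 1ⁿ:
  a(3) = 9.
Both sides give 9 at n = 3, and the initial condition(s) match, so the closed form is consistent.

Yes, the closed form is correct.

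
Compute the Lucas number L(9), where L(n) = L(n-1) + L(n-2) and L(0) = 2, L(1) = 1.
Computing the sequence terms:
2, 1, 3, 4, 7, 11, 18, 29, 47, 76

76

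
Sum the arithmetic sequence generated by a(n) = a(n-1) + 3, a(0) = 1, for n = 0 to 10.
Computing the sequence terms: 1, 4, 7, 10, 13, 16, 19, 22, 25, 28, 31
Adding these values together:

176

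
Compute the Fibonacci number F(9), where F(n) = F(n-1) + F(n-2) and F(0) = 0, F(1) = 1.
Computing the sequence terms:
0, 1, 1, 2, 3, 5, 8, 13, 21, 34

34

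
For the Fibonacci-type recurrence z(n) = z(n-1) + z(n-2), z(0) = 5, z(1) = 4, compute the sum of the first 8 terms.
Computing the sequence terms: 5, 4, 9, 13, 22, 35, 57, 92
Adding these values together:

237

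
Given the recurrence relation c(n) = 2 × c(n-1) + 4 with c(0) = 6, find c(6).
Computing step by step:
c(0) = 6
c(1) = 2 × 6 + 4 = 16
c(2) = 2 × 16 + 4 = 36
c(3) = 2 × 36 + 4 = 76
c(4) = 2 × 76 + 4 = 156
c(5) = 2 × 156 + 4 = 316
c(6) = 2 × 316 + 4 = 636

636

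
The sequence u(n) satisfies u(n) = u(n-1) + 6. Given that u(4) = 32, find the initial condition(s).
u(4) = u(0) + 4·6, so u(0) = 32 - 24 = 8.

u(0) = 8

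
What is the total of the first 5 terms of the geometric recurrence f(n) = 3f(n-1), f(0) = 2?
Computing the sequence terms: 2, 6, 18, 54, 162
Adding these values together:

242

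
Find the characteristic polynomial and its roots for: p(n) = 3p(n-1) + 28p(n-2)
Substitute p(n) = rⁿ and divide through by rⁿ⁻²: r² - 3r - 28 = 0
Factor: (r + 4)(r - 7) = 0, so r = -4, 7.
General solution: p(n) = A·(-4)ⁿ + B·7ⁿ

Characteristic: r² - 3r - 28 = 0, Roots: r = -4, 7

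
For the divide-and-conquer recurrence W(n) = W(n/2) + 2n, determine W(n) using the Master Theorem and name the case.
Master Theorem template: W(n) = a·W(n/b) + f(n).
Here: a=1, b=2, f(n)=2n
Compute log_b(a) = log_2(1) = 0.
f(n) = 2n = Ω(n^(0+ε)) with ε = 1, and the regularity condition holds (a·f(n/b) = (a/b^1)·f(n) with a/b^1 = 2^-1 < 1). Case 3: W(n) = Θ(f(n)) = Θ(n).

Case 3: W(n) = Θ(n)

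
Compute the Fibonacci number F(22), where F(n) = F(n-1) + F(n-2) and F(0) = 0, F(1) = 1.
Computing the sequence terms:
0, 1, 1, 2, 3, 5, 8, 13, 21, 34, 55, 89, 144, 233, 377, 610, 987, 1597, 2584, 4181, 6765, 10946, 17711

17711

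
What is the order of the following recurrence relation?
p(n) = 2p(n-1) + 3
The order is the largest lag k for which p(n-k) appears. Here the deepest term is p(n-1) (the 3 term is non-homogeneous and does not affect the order), so the order is 1.

Order 1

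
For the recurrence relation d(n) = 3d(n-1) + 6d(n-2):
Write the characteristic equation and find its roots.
Substitute d(n) = rⁿ and divide through by rⁿ⁻²: r² - 3r - 6 = 0
Discriminant: 3² + 4·6 = 33, not a perfect square, so by the quadratic formula r = (3 ± √33)/2.
General solution: d(n) = A·r₁ⁿ + B·r₂ⁿ where r₁,r₂ = (3 ± √33)/2

Characteristic: r² - 3r - 6 = 0, Roots: r = (3 ± √33)/2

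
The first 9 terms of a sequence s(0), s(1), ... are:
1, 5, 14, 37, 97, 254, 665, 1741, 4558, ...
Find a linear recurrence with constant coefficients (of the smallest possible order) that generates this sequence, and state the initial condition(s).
Look for the lowest-order linear relation among consecutive terms.
Observation: s(n) - 3·s(n-1) - (-1)·s(n-2) = 0 holds for the shown terms, and no order-1 relation s(n) = α·s(n-1) + β fits.
Check at n=3: 3·14 + (-1)·5 = 37. ✓

s(n) = 3s(n-1) - s(n-2), s(0) = 1, s(1) = 5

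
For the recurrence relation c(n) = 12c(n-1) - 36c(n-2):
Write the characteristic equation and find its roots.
Substitute c(n) = rⁿ and divide through by rⁿ⁻²: r² - 12r + 36 = 0
Factor: (r - 6)² = 0, so r = 6 (double root).
General solution: c(n) = (A + Bn)·6ⁿ

Characteristic: r² - 12r + 36 = 0, Roots: r = 6 (double root)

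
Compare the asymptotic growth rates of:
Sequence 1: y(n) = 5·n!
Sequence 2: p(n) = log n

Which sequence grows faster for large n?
Comparing growth rates:
Growth-rate hierarchy: log n ≺ any polynomial ≺ any exponential cⁿ (c>1) ≺ n! ≺ nⁿ.
factorial dominates logarithmic asymptotically.

y(n) grows faster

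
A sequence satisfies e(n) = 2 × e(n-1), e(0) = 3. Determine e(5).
Computing step by step:
e(0) = 3
e(1) = 2 × 3 = 6
e(2) = 2 × 6 = 12
e(3) = 2 × 12 = 24
e(4) = 2 × 24 = 48
e(5) = 2 × 48 = 96

96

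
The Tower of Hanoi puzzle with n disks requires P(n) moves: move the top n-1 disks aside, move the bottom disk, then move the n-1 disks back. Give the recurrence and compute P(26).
Moving n disks = move the top n-1 disks aside (P(n-1) moves) + move the largest disk (1 move) + move the n-1 disks back on top (P(n-1) moves), so P(n) = 2P(n-1) + 1, with P(1) = 1 (a single disk takes one move).
First terms: 1, 3, 7, 15, 31, 63, … — each is one less than a power of 2. Indeed P(n) + 1 = 2(P(n-1) + 1) with P(1) + 1 = 2, so P(n) + 1 = 2ⁿ and P(n) = 2ⁿ - 1.
Hence P(26) = 2^26 - 1 = 67108864 - 1 = 67108863.

P(n) = 2P(n-1) + 1, P(1) = 1; P(26) = 67108863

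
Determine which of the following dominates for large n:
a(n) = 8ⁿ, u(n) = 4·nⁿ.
Comparing growth rates:
Growth-rate hierarchy: log n ≺ any polynomial ≺ any exponential cⁿ (c>1) ≺ n! ≺ nⁿ.
super-exponential nⁿ dominates exponential base 8 asymptotically.

u(n) grows faster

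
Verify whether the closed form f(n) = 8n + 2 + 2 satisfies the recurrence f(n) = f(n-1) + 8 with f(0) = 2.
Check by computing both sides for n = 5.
From the recurrence with f(0) = 2:
  f(0) = 2, f(1) = 10, f(2) = 18, f(3) = 26, f(4) = 34, f(5) = 42
  so the recurrence gives f(5) = 42.
From the proposed closed form f(n) = 8n + 2 + 2:
  f(5) = 44.
The recurrence gives 42 but the closed form gives 44, so the closed form does not satisfy the recurrence.

No, the closed form is incorrect.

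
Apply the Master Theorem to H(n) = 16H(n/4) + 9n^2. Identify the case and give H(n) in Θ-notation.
Master Theorem template: H(n) = a·H(n/b) + f(n).
Here: a=16, b=4, f(n)=9n^2
Compute log_b(a) = log_4(16) = 2.
f(n) = 9n^2 = Θ(n^2). Case 2: H(n) = Θ(n^2 log n).

Case 2: H(n) = Θ(n^2 log n)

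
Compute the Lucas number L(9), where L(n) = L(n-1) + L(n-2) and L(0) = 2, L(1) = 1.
Computing the sequence terms:
2, 1, 3, 4, 7, 11, 18, 29, 47, 76

76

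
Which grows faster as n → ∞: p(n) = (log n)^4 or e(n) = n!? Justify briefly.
Comparing growth rates:
Growth-rate hierarchy: log n ≺ any polynomial ≺ any exponential cⁿ (c>1) ≺ n! ≺ nⁿ.
factorial dominates polylogarithmic (log n)^4 asymptotically.

e(n) grows faster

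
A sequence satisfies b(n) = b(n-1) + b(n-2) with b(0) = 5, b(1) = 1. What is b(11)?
Computing the sequence terms:
5, 1, 6, 7, 13, 20, 33, 53, 86, 139, 225, 364

364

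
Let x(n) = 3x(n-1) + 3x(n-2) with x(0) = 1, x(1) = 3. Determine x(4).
Computing the sequence terms:
1, 3, 12, 45, 171

171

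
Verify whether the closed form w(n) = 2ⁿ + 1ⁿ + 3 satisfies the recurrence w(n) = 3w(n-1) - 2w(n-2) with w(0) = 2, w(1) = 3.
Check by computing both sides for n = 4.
From the recurrence with w(0) = 2, w(1) = 3:
  w(0) = 2, w(1) = 3, w(2) = 5, w(3) = 9, w(4) = 17
  so the recurrence gives w(4) = 17.
From the proposed closed form w(n) = 2ⁿ + 1ⁿ + 3:
  w(4) = 20.
The recurrence gives 17 but the closed form gives 20, so the closed form does not satisfy the recurrence.

No, the closed form is incorrect.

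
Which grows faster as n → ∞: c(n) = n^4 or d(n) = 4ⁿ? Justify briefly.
Comparing growth rates:
Growth-rate hierarchy: log n ≺ any polynomial ≺ any exponential cⁿ (c>1) ≺ n! ≺ nⁿ.
exponential base 4 dominates polynomial degree 4 asymptotically.

d(n) grows faster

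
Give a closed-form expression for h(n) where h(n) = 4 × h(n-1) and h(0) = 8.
Recurrence: h(n) = 4 × h(n-1), initial: h(0) = 8.
Each term is 4 times the previous, so this is geometric with ratio 4. After n steps: h(n) = h(0)·4ⁿ = 8·4ⁿ.

h(n) = 8·4ⁿ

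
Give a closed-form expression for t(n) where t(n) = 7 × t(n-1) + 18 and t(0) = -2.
Recurrence: t(n) = 7 × t(n-1) + 18, initial: t(0) = -2.
Try t(n) = A·7ⁿ + C. Substituting: A·7ⁿ + C = 7(A·7ⁿ⁻¹ + C) + 18 = A·7ⁿ + 7C + 18, so C = 7C + 18, giving C = -3. Then t(0) = A - 3 = -2 gives A = 1.

t(n) = 7ⁿ - 3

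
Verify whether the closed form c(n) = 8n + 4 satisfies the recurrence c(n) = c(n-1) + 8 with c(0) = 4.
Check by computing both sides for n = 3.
From the recurrence with c(0) = 4:
  c(0) = 4, c(1) = 12, c(2) = 20, c(3) = 28
  so the recurrence gives c(3) = 28.
From the proposed closed form c(n) = 8n + 4:
  c(3) = 28.
Both sides give 28 at n = 3, and the initial condition(s) match, so the closed form is consistent.

Yes, the closed form is correct.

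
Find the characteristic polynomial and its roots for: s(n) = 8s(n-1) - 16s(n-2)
Substitute s(n) = rⁿ and divide through by rⁿ⁻²: r² - 8r + 16 = 0
Factor: (r - 4)² = 0, so r = 4 (double root).
General solution: s(n) = (A + Bn)·4ⁿ

Characteristic: r² - 8r + 16 = 0, Roots: r = 4 (double root)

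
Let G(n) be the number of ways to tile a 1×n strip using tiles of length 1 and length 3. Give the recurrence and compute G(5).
Condition on the last tile: it has length 1 (leaving a 1×(n-1) strip) or length 3 (leaving a 1×(n-3) strip), so G(n) = G(n-1) + G(n-3) (order-3 linear recurrence).
For 0 ≤ i < 3 only unit tiles fit, so G(i) = 1.
Iterating the recurrence: G(3) = 2, G(4) = 3, G(5) = 4.

G(n) = G(n-1) + G(n-3), with G(i) = 1 for 0 ≤ i < 3; G(5) = 4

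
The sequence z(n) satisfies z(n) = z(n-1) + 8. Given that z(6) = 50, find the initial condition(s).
z(6) = z(0) + 6·8, so z(0) = 50 - 48 = 2.

z(0) = 2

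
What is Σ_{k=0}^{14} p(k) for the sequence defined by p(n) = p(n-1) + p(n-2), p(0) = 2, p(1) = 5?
Computing the sequence terms: 2, 5, 7, 12, 19, 31, 50, 81, 131, 212, 343, 555, 898, 1453, 2351
Adding these values together:

6150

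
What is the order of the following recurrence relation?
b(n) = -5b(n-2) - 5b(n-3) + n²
The order is the largest lag k for which b(n-k) appears. Here the deepest term is b(n-3) (the n² term is non-homogeneous and does not affect the order), so the order is 3.

Order 3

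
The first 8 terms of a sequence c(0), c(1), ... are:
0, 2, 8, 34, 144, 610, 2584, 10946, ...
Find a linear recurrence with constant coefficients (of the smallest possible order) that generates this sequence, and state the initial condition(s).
Look for the lowest-order linear relation among consecutive terms.
Observation: c(n) - 4·c(n-1) - (1)·c(n-2) = 0 holds for the shown terms, and no order-1 relation c(n) = α·c(n-1) + β fits.
Check at n=3: 4·8 + (1)·2 = 34. ✓

c(n) = 4c(n-1) + c(n-2), c(0) = 0, c(1) = 2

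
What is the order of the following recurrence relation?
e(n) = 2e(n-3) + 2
The order is the largest lag k for which e(n-k) appears. Here the deepest term is e(n-3) (the 2 term is non-homogeneous and does not affect the order), so the order is 3.

Order 3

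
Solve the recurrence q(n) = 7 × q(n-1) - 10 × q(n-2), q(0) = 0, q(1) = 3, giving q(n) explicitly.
Recurrence: q(n) = 7 × q(n-1) - 10 × q(n-2), initial: q(0) = 0, q(1) = 3.
Characteristic equation: r² - 7r + 10 = 0, which factors as (r - 5)(r - 2) = 0, so r = 5, 2. General solution q(n) = A·5ⁿ + B·2ⁿ. From q(0) = 0: A + B = 0. From q(1) = 3: 5A + 2B = 3. Solving gives A = 1, B = -1.

q(n) = 5ⁿ - 2ⁿ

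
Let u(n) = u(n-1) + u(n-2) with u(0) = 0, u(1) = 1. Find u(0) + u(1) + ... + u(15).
Computing the sequence terms: 0, 1, 1, 2, 3, 5, 8, 13, 21, 34, 55, 89, 144, 233, 377, 610
Adding these values together:

1596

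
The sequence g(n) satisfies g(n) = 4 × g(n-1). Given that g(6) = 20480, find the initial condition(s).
In general g(n) = 4ⁿ · g(0). At n = 6: g(0) = g(6) / 4^6 = 20480 / 4096 = 5.

g(0) = 5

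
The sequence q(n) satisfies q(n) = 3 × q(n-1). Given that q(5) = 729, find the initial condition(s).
In general q(n) = 3ⁿ · q(0). At n = 5: q(0) = q(5) / 3^5 = 729 / 243 = 3.

q(0) = 3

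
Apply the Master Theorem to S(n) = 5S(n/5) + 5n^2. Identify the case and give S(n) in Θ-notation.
Master Theorem template: S(n) = a·S(n/b) + f(n).
Here: a=5, b=5, f(n)=5n^2
Compute log_b(a) = log_5(5) = 1.
f(n) = 5n^2 = Ω(n^(1+ε)) with ε = 1, and the regularity condition holds (a·f(n/b) = (a/b^2)·f(n) with a/b^2 = 5^-1 < 1). Case 3: S(n) = Θ(f(n)) = Θ(n^2).

Case 3: S(n) = Θ(n^2)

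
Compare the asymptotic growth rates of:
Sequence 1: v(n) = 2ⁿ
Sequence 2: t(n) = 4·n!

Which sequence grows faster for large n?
Comparing growth rates:
Growth-rate hierarchy: log n ≺ any polynomial ≺ any exponential cⁿ (c>1) ≺ n! ≺ nⁿ.
factorial dominates exponential base 2 asymptotically.

t(n) grows faster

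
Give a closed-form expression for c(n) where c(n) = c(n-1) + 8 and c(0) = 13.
Recurrence: c(n) = c(n-1) + 8, initial: c(0) = 13.
Each step adds 8, so c(n) = c(0) + 8n = 8n + 13.

c(n) = 8n + 13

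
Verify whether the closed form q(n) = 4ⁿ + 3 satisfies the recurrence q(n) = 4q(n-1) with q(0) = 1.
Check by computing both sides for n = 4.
From the recurrence with q(0) = 1:
  q(0) = 1, q(1) = 4, q(2) = 16, q(3) = 64, q(4) = 256
  so the recurrence gives q(4) = 256.
From the proposed closed form q(n) = 4ⁿ + 3:
  q(4) = 259.
The recurrence gives 256 but the closed form gives 259, so the closed form does not satisfy the recurrence.

No, the closed form is incorrect.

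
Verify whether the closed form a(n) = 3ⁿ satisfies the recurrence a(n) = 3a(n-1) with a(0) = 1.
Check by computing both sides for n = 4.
From the recurrence with a(0) = 1:
  a(0) = 1, a(1) = 3, a(2) = 9, a(3) = 27, a(4) = 81
  so the recurrence gives a(4) = 81.
From the proposed closed form a(n) = 3ⁿ:
  a(4) = 81.
Both sides give 81 at n = 4, and the initial condition(s) match, so the closed form is consistent.

Yes, the closed form is correct.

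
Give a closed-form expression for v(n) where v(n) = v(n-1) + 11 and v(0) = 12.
Recurrence: v(n) = v(n-1) + 11, initial: v(0) = 12.
Each step adds 11, so v(n) = v(0) + 11n = 11n + 12.

v(n) = 11n + 12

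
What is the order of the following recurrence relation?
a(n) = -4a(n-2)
The order is the largest lag k for which a(n-k) appears. Here the deepest term is a(n-2), so the order is 2.

Order 2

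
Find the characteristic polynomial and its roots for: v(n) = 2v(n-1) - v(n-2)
Substitute v(n) = rⁿ and divide through by rⁿ⁻²: r² - 2r + 1 = 0
Factor: (r - 1)² = 0, so r = 1 (double root).
General solution: v(n) = (A + Bn)·1ⁿ

Characteristic: r² - 2r + 1 = 0, Roots: r = 1 (double root)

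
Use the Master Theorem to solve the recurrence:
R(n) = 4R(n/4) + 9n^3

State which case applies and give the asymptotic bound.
Master Theorem template: R(n) = a·R(n/b) + f(n).
Here: a=4, b=4, f(n)=9n^3
Compute log_b(a) = log_4(4) = 1.
f(n) = 9n^3 = Ω(n^(1+ε)) with ε = 2, and the regularity condition holds (a·f(n/b) = (a/b^3)·f(n) with a/b^3 = 4^-2 < 1). Case 3: R(n) = Θ(f(n)) = Θ(n^3).

Case 3: R(n) = Θ(n^3)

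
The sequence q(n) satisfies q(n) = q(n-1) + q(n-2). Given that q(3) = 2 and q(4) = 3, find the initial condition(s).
Work backwards using q(k) = q(k+2) - q(k+1):
q(2) = q(4) - q(3) = 3 - 2 = 1
q(1) = q(3) - q(2) = 2 - 1 = 1
q(0) = q(2) - q(1) = 1 - 1 = 0

q(0) = 0, q(1) = 1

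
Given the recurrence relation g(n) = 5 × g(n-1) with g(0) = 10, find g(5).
Computing step by step:
g(0) = 10
g(1) = 5 × 10 = 50
g(2) = 5 × 50 = 250
g(3) = 5 × 250 = 1250
g(4) = 5 × 1250 = 6250
g(5) = 5 × 6250 = 31250

31250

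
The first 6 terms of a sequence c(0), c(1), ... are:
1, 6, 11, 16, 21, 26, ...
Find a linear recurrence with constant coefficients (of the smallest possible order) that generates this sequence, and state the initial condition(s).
Look for the lowest-order linear relation among consecutive terms.
Observation: consecutive differences are constant (= 5).
Check at n=2: 1·6 + 5 = 11. ✓

c(n) = c(n-1) + 5, c(0) = 1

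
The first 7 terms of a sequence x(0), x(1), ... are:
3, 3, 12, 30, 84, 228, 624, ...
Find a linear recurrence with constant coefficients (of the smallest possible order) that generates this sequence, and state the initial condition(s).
Look for the lowest-order linear relation among consecutive terms.
Observation: x(n) - 2·x(n-1) - (2)·x(n-2) = 0 holds for the shown terms, and no order-1 relation x(n) = α·x(n-1) + β fits.
Check at n=3: 2·12 + (2)·3 = 30. ✓

x(n) = 2x(n-1) + 2x(n-2), x(0) = 3, x(1) = 3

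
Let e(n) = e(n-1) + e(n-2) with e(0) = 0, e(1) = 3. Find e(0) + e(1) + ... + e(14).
Computing the sequence terms: 0, 3, 3, 6, 9, 15, 24, 39, 63, 102, 165, 267, 432, 699, 1131
Adding these values together:

2958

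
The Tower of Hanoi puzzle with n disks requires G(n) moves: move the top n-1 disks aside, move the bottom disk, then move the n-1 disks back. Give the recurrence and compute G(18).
Moving n disks = move the top n-1 disks aside (G(n-1) moves) + move the largest disk (1 move) + move the n-1 disks back on top (G(n-1) moves), so G(n) = 2G(n-1) + 1, with G(1) = 1 (a single disk takes one move).
First terms: 1, 3, 7, 15, 31, 63, … — each is one less than a power of 2. Indeed G(n) + 1 = 2(G(n-1) + 1) with G(1) + 1 = 2, so G(n) + 1 = 2ⁿ and G(n) = 2ⁿ - 1.
Hence G(18) = 2^18 - 1 = 262144 - 1 = 262143.

G(n) = 2G(n-1) + 1, G(1) = 1; G(18) = 262143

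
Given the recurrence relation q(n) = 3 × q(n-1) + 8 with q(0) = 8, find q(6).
Computing step by step:
q(0) = 8
q(1) = 3 × 8 + 8 = 32
q(2) = 3 × 32 + 8 = 104
q(3) = 3 × 104 + 8 = 320
q(4) = 3 × 320 + 8 = 968
q(5) = 3 × 968 + 8 = 2912
q(6) = 3 × 2912 + 8 = 8744

8744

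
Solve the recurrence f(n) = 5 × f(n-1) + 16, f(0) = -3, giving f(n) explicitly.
Recurrence: f(n) = 5 × f(n-1) + 16, initial: f(0) = -3.
Try f(n) = A·5ⁿ + C. Substituting: A·5ⁿ + C = 5(A·5ⁿ⁻¹ + C) + 16 = A·5ⁿ + 5C + 16, so C = 5C + 16, giving C = -4. Then f(0) = A - 4 = -3 gives A = 1.

f(n) = 5ⁿ - 4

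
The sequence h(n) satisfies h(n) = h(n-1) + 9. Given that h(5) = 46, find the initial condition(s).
h(5) = h(0) + 5·9, so h(0) = 46 - 45 = 1.

h(0) = 1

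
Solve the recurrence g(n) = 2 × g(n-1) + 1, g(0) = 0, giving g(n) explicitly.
Recurrence: g(n) = 2 × g(n-1) + 1, initial: g(0) = 0.
Try g(n) = A·2ⁿ + C. Substituting: A·2ⁿ + C = 2(A·2ⁿ⁻¹ + C) + 1 = A·2ⁿ + 2C + 1, so C = 2C + 1, giving C = -1. Then g(0) = A - 1 = 0 gives A = 1.

g(n) = 2ⁿ - 1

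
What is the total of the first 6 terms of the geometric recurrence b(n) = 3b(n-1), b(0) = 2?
Computing the sequence terms: 2, 6, 18, 54, 162, 486
Adding these values together:

728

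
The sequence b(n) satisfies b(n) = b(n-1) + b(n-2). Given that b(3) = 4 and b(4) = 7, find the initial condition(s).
Work backwards using b(k) = b(k+2) - b(k+1):
b(2) = b(4) - b(3) = 7 - 4 = 3
b(1) = b(3) - b(2) = 4 - 3 = 1
b(0) = b(2) - b(1) = 3 - 1 = 2

b(0) = 2, b(1) = 1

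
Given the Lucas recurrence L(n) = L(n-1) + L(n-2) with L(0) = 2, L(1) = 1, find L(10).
Computing the sequence terms:
2, 1, 3, 4, 7, 11, 18, 29, 47, 76, 123

123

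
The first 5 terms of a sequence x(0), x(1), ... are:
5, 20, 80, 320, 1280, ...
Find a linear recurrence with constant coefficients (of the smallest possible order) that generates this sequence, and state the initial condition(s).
Look for the lowest-order linear relation among consecutive terms.
Observation: each term is 4× the previous.
Check at n=2: 4·20 = 80. ✓

x(n) = 4 × x(n-1), x(0) = 5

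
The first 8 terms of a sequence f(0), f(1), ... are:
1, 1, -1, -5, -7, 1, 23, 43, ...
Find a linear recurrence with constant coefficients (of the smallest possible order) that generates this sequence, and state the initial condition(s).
Look for the lowest-order linear relation among consecutive terms.
Observation: f(n) - 2·f(n-1) - (-3)·f(n-2) = 0 holds for the shown terms, and no order-1 relation f(n) = α·f(n-1) + β fits.
Check at n=3: 2·-1 + (-3)·1 = -5. ✓

f(n) = 2f(n-1) - 3f(n-2), f(0) = 1, f(1) = 1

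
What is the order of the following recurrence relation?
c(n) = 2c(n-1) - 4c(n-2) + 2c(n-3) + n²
The order is the largest lag k for which c(n-k) appears. Here the deepest term is c(n-3) (the n² term is non-homogeneous and does not affect the order), so the order is 3.

Order 3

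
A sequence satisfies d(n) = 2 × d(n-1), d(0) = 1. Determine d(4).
Computing step by step:
d(0) = 1
d(1) = 2 × 1 = 2
d(2) = 2 × 2 = 4
d(3) = 2 × 4 = 8
d(4) = 2 × 8 = 16

16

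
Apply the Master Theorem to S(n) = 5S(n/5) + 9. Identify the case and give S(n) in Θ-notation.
Master Theorem template: S(n) = a·S(n/b) + f(n).
Here: a=5, b=5, f(n)=9
Compute log_b(a) = log_5(5) = 1.
f(n) = 9 = O(n^(1-ε)) with ε = 1. Case 1: S(n) = Θ(n^log_b(a)) = Θ(n).

Case 1: S(n) = Θ(n)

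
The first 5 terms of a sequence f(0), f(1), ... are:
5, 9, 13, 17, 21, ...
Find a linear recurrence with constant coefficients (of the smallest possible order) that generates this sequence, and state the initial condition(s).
Look for the lowest-order linear relation among consecutive terms.
Observation: consecutive differences are constant (= 4).
Check at n=2: 1·9 + 4 = 13. ✓

f(n) = f(n-1) + 4, f(0) = 5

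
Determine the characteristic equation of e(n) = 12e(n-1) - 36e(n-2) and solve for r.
Substitute e(n) = rⁿ and divide through by rⁿ⁻²: r² - 12r + 36 = 0
Factor: (r - 6)² = 0, so r = 6 (double root).
General solution: e(n) = (A + Bn)·6ⁿ

Characteristic: r² - 12r + 36 = 0, Roots: r = 6 (double root)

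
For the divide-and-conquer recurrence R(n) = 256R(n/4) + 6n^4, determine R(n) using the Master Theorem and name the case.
Master Theorem template: R(n) = a·R(n/b) + f(n).
Here: a=256, b=4, f(n)=6n^4
Compute log_b(a) = log_4(256) = 4.
f(n) = 6n^4 = Θ(n^4). Case 2: R(n) = Θ(n^4 log n).

Case 2: R(n) = Θ(n^4 log n)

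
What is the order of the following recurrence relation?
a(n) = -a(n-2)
The order is the largest lag k for which a(n-k) appears. Here the deepest term is a(n-2), so the order is 2.

Order 2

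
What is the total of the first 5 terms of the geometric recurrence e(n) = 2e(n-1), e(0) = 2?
Computing the sequence terms: 2, 4, 8, 16, 32
Adding these values together:

62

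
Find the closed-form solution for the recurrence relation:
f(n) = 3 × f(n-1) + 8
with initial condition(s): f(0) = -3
Recurrence: f(n) = 3 × f(n-1) + 8, initial: f(0) = -3.
Try f(n) = A·3ⁿ + C. Substituting: A·3ⁿ + C = 3(A·3ⁿ⁻¹ + C) + 8 = A·3ⁿ + 3C + 8, so C = 3C + 8, giving C = -4. Then f(0) = A - 4 = -3 gives A = 1.

f(n) = 3ⁿ - 4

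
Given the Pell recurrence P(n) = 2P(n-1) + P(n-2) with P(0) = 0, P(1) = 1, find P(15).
Computing the sequence terms:
0, 1, 2, 5, 12, 29, 70, 169, 408, 985, 2378, 5741, 13860, 33461, 80782, 195025

195025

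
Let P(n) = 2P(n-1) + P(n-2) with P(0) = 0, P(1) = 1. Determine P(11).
Computing the sequence terms:
0, 1, 2, 5, 12, 29, 70, 169, 408, 985, 2378, 5741

5741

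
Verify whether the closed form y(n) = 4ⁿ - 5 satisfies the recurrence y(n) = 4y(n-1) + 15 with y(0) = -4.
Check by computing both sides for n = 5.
From the recurrence with y(0) = -4:
  y(0) = -4, y(1) = -1, y(2) = 11, y(3) = 59, y(4) = 251, y(5) = 1019
  so the recurrence gives y(5) = 1019.
From the proposed closed form y(n) = 4ⁿ - 5:
  y(5) = 1019.
Both sides give 1019 at n = 5, and the initial condition(s) match, so the closed form is consistent.

Yes, the closed form is correct.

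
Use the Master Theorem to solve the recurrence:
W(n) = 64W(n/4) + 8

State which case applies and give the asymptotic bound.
Master Theorem template: W(n) = a·W(n/b) + f(n).
Here: a=64, b=4, f(n)=8
Compute log_b(a) = log_4(64) = 3.
f(n) = 8 = O(n^(3-ε)) with ε = 3. Case 1: W(n) = Θ(n^log_b(a)) = Θ(n^3).

Case 1: W(n) = Θ(n^3)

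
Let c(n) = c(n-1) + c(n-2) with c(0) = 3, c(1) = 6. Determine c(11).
Computing the sequence terms:
3, 6, 9, 15, 24, 39, 63, 102, 165, 267, 432, 699

699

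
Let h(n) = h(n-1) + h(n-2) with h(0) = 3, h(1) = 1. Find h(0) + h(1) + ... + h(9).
Computing the sequence terms: 3, 1, 4, 5, 9, 14, 23, 37, 60, 97
Adding these values together:

253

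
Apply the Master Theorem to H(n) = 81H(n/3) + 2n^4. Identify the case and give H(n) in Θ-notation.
Master Theorem template: H(n) = a·H(n/b) + f(n).
Here: a=81, b=3, f(n)=2n^4
Compute log_b(a) = log_3(81) = 4.
f(n) = 2n^4 = Θ(n^4). Case 2: H(n) = Θ(n^4 log n).

Case 2: H(n) = Θ(n^4 log n)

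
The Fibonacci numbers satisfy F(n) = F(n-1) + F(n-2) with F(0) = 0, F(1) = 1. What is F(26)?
Computing the sequence terms:
0, 1, 1, 2, 3, 5, 8, 13, 21, 34, 55, 89, 144, 233, 377, 610, 987, 1597, 2584, 4181, 6765, 10946, 17711, 28657, 46368, 75025, 121393

121393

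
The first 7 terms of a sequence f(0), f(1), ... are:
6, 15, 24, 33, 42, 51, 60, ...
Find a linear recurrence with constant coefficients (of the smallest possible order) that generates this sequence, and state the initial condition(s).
Look for the lowest-order linear relation among consecutive terms.
Observation: consecutive differences are constant (= 9).
Check at n=2: 1·15 + 9 = 24. ✓

f(n) = f(n-1) + 9, f(0) = 6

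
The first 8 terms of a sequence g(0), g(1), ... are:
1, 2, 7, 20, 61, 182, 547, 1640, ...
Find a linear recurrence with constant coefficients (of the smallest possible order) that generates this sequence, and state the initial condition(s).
Look for the lowest-order linear relation among consecutive terms.
Observation: g(n) - 2·g(n-1) - (3)·g(n-2) = 0 holds for the shown terms, and no order-1 relation g(n) = α·g(n-1) + β fits.
Check at n=3: 2·7 + (3)·2 = 20. ✓

g(n) = 2g(n-1) + 3g(n-2), g(0) = 1, g(1) = 2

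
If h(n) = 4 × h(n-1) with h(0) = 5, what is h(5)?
Computing step by step:
h(0) = 5
h(1) = 4 × 5 = 20
h(2) = 4 × 20 = 80
h(3) = 4 × 80 = 320
h(4) = 4 × 320 = 1280
h(5) = 4 × 1280 = 5120

5120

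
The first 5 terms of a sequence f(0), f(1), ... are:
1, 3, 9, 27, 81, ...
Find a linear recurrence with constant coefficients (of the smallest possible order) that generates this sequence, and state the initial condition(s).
Look for the lowest-order linear relation among consecutive terms.
Observation: each term is 3× the previous.
Check at n=2: 3·3 = 9. ✓

f(n) = 3 × f(n-1), f(0) = 1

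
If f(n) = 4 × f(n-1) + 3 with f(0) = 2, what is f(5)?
Computing step by step:
f(0) = 2
f(1) = 4 × 2 + 3 = 11
f(2) = 4 × 11 + 3 = 47
f(3) = 4 × 47 + 3 = 191
f(4) = 4 × 191 + 3 = 767
f(5) = 4 × 767 + 3 = 3071

3071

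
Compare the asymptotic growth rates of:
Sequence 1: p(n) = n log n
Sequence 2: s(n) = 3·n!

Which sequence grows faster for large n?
Comparing growth rates:
Growth-rate hierarchy: log n ≺ any polynomial ≺ any exponential cⁿ (c>1) ≺ n! ≺ nⁿ.
factorial dominates polynomial degree 1 (with log factor) asymptotically.

s(n) grows faster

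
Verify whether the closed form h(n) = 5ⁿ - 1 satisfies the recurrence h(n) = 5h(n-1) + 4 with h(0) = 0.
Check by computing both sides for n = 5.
From the recurrence with h(0) = 0:
  h(0) = 0, h(1) = 4, h(2) = 24, h(3) = 124, h(4) = 624, h(5) = 3124
  so the recurrence gives h(5) = 3124.
From the proposed closed form h(n) = 5ⁿ - 1:
  h(5) = 3124.
Both sides give 3124 at n = 5, and the initial condition(s) match, so the closed form is consistent.

Yes, the closed form is correct.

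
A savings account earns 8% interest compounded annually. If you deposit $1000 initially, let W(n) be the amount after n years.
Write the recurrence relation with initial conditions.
Each year the balance grows by 8%, i.e. is multiplied by 1 + 8/100 = 1.08, so W(n) = 1.08 × W(n-1). The initial deposit gives W(0) = 1000.
Unrolling gives the closed form W(n) = 1000 × (1.08)ⁿ.

W(n) = 1.08 × W(n-1), W(0) = 1000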